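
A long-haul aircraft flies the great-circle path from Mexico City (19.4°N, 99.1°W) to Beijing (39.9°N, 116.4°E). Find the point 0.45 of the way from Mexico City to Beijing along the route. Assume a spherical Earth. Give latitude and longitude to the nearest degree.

≈ 58°N, 144°W

Convert each endpoint to a unit vector on the sphere (x = cos φ cos λ, y = cos φ sin λ, z = sin φ).
The central angle between the endpoints is δ = arccos(p₁·p₂) ≈ 1.956 rad (112.1°).
Interpolate at f = 0.45 with slerp weights a = sin((1−f)δ)/sin δ ≈ 0.950, b = sin(fδ)/sin δ ≈ 0.832.
p = a·p₁ + b·p₂ ≈ (-0.425, -0.313, 0.849); φ = arcsin(p_z) ≈ 58.12°, λ = atan2(p_y, p_x) ≈ -143.68°.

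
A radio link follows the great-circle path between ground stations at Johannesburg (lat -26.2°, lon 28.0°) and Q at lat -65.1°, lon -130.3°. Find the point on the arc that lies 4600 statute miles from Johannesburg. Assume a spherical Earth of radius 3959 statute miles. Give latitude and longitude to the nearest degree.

Write both endpoints as unit vectors p₁, p₂ with components (cos φ cos λ, cos φ sin λ, sin φ).
The central angle between the endpoints is δ = arccos(p₁·p₂) ≈ 1.521 rad (87.2°). The total great-circle distance is δ·R ≈ 1.521 × 3959 ≈ 6023 mi, so the target fraction is f = 4600/6023 ≈ 0.764.
Interpolate at f ≈ 0.764 with slerp weights a = sin((1−f)δ)/sin δ ≈ 0.352, b = sin(fδ)/sin δ ≈ 0.919.
p = a·p₁ + b·p₂ ≈ (0.029, -0.147, -0.989); φ = arcsin(p_z) ≈ -81.40°, λ = atan2(p_y, p_x) ≈ -78.89°.

≈ lat -81°, lon -79°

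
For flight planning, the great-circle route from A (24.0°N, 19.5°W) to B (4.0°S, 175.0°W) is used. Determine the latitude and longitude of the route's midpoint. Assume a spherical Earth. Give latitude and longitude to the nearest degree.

≈ (39°N, 109°W)

Convert each endpoint to a unit vector on the sphere (x = cos φ cos λ, y = cos φ sin λ, z = sin φ).
The central angle between the endpoints is δ = arccos(p₁·p₂) ≈ 2.601 rad (149.1°).
Interpolate at f = 1/2 with slerp weights a = sin((1−f)δ)/sin δ ≈ 1.874, b = sin(fδ)/sin δ ≈ 1.874.
p = a·p₁ + b·p₂ ≈ (-0.249, -0.734, 0.632); φ = arcsin(p_z) ≈ 39.16°, λ = atan2(p_y, p_x) ≈ -108.70°.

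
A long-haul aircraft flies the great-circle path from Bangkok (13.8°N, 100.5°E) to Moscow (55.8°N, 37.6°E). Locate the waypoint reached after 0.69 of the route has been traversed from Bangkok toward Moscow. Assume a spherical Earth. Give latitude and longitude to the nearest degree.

≈ 47°N, 66°E

From cos δ = sin φ₁ sin φ₂ + cos φ₁ cos φ₂ cos Δλ, the central angle is δ ≈ 1.109 rad (63.5°).
Interpolate at f = 0.69 with slerp weights a = sin((1−f)δ)/sin δ ≈ 0.376, b = sin(fδ)/sin δ ≈ 0.774.
p = a·p₁ + b·p₂ ≈ (0.278, 0.625, 0.730); φ = arcsin(p_z) ≈ 46.86°, λ = atan2(p_y, p_x) ≈ 66.02°.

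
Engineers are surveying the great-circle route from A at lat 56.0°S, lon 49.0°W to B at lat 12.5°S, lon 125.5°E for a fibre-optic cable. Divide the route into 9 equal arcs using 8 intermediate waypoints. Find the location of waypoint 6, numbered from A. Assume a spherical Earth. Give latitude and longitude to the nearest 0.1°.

The haversine formula gives a central angle δ ≈ 1.943 rad (111.3°) between the endpoints.
Interpolate at f = 6/9 with slerp weights a = sin((1−f)δ)/sin δ ≈ 0.648, b = sin(fδ)/sin δ ≈ 1.033.
p = a·p₁ + b·p₂ ≈ (-0.348, 0.548, -0.761); φ = arcsin(p_z) ≈ -49.53°, λ = atan2(p_y, p_x) ≈ 122.43°.

≈ lat 49.5°S, lon 122.4°E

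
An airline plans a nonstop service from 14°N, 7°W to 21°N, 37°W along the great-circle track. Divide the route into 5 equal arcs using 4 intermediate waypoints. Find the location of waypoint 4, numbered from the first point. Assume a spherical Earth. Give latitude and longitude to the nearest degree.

≈ 20°N, 31°W

Convert each endpoint to a unit vector on the sphere (x = cos φ cos λ, y = cos φ sin λ, z = sin φ).
The central angle between the endpoints is δ = arccos(p₁·p₂) ≈ 0.513 rad (29.4°).
Interpolate at f = 4/5 with slerp weights a = sin((1−f)δ)/sin δ ≈ 0.209, b = sin(fδ)/sin δ ≈ 0.813.
p = a·p₁ + b·p₂ ≈ (0.807, -0.481, 0.342); φ = arcsin(p_z) ≈ 19.99°, λ = atan2(p_y, p_x) ≈ -30.82°.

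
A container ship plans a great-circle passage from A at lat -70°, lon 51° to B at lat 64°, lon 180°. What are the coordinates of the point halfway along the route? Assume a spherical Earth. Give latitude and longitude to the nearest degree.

≈ lat -7°, lon 130°

From cos δ = sin φ₁ sin φ₂ + cos φ₁ cos φ₂ cos Δλ, the central angle is δ ≈ 2.790 rad (159.9°).
Interpolate at f = 1/2 with slerp weights a = sin((1−f)δ)/sin δ ≈ 2.862, b = sin(fδ)/sin δ ≈ 2.862.
p = a·p₁ + b·p₂ ≈ (-0.639, 0.761, -0.117); φ = arcsin(p_z) ≈ -6.72°, λ = atan2(p_y, p_x) ≈ 130.01°.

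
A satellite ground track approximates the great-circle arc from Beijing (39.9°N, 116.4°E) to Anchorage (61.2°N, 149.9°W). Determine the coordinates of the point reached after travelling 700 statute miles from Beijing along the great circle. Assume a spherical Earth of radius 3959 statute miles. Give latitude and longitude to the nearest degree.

≈ (48°N, 125°E)

Write both endpoints as unit vectors p₁, p₂ with components (cos φ cos λ, cos φ sin λ, sin φ).
The central angle between the endpoints is δ = arccos(p₁·p₂) ≈ 1.002 rad (57.4°). The total great-circle distance is δ·R ≈ 1.002 × 3959 ≈ 3969 mi, so the target fraction is f = 700/3969 ≈ 0.176.
Interpolate at f ≈ 0.176 with slerp weights a = sin((1−f)δ)/sin δ ≈ 0.872, b = sin(fδ)/sin δ ≈ 0.209.
p = a·p₁ + b·p₂ ≈ (-0.384, 0.549, 0.742); φ = arcsin(p_z) ≈ 47.93°, λ = atan2(p_y, p_x) ≈ 125.01°.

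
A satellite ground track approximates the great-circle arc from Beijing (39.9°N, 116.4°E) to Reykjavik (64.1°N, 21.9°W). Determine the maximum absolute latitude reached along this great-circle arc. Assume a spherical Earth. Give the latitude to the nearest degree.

≈ 76°N

The great circle lies in the plane with unit normal n̂ = (p₁ × p₂)/|p₁ × p₂|.
Here n̂_z ≈ -0.236; the vertex latitude is φ_max = arccos|n̂_z| ≈ 76.4°.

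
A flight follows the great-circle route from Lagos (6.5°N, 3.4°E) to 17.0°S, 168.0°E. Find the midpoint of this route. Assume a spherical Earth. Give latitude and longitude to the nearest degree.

≈ 34°S, 78°E

Convert each endpoint to a unit vector on the sphere (x = cos φ cos λ, y = cos φ sin λ, z = sin φ).
The central angle between the endpoints is δ = arccos(p₁·p₂) ≈ 2.821 rad (161.6°).
Interpolate at f = 1/2 with slerp weights a = sin((1−f)δ)/sin δ ≈ 3.135, b = sin(fδ)/sin δ ≈ 3.135.
p = a·p₁ + b·p₂ ≈ (0.177, 0.808, -0.562); φ = arcsin(p_z) ≈ -34.18°, λ = atan2(p_y, p_x) ≈ 77.65°.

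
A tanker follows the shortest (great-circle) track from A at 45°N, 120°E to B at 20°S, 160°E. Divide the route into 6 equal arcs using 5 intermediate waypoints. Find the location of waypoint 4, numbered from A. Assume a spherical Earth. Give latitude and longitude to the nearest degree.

≈ 2°N, 149°E

From cos δ = sin φ₁ sin φ₂ + cos φ₁ cos φ₂ cos Δλ, the central angle is δ ≈ 1.300 rad (74.5°).
Interpolate at f = 4/6 with slerp weights a = sin((1−f)δ)/sin δ ≈ 0.436, b = sin(fδ)/sin δ ≈ 0.791.
p = a·p₁ + b·p₂ ≈ (-0.853, 0.521, 0.038); φ = arcsin(p_z) ≈ 2.16°, λ = atan2(p_y, p_x) ≈ 148.57°.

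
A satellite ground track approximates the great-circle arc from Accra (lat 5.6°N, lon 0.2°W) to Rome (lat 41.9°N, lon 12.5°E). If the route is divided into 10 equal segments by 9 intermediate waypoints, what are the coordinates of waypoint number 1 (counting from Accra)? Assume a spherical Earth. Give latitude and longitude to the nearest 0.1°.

The haversine formula gives a central angle δ ≈ 0.664 rad (38.0°) between the endpoints.
Interpolate at f = 1/10 with slerp weights a = sin((1−f)δ)/sin δ ≈ 0.913, b = sin(fδ)/sin δ ≈ 0.108.
p = a·p₁ + b·p₂ ≈ (0.987, 0.014, 0.161); φ = arcsin(p_z) ≈ 9.26°, λ = atan2(p_y, p_x) ≈ 0.82°.

≈ lat 9.3°N, lon 0.8°E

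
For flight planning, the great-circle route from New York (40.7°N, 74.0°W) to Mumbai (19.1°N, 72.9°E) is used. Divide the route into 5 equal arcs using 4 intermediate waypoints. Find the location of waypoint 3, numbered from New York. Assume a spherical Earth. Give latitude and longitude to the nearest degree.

Convert each endpoint to a unit vector on the sphere (x = cos φ cos λ, y = cos φ sin λ, z = sin φ).
The central angle between the endpoints is δ = arccos(p₁·p₂) ≈ 1.968 rad (112.8°).
Interpolate at f = 3/5 with slerp weights a = sin((1−f)δ)/sin δ ≈ 0.768, b = sin(fδ)/sin δ ≈ 1.003.
p = a·p₁ + b·p₂ ≈ (0.439, 0.346, 0.829); φ = arcsin(p_z) ≈ 56.00°, λ = atan2(p_y, p_x) ≈ 38.24°.

≈ 56°N, 38°E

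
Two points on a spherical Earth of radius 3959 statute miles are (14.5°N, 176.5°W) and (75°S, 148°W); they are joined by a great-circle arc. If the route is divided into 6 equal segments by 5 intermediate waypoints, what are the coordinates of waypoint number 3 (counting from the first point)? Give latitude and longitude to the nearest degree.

≈ (31°S, 171°W)

Convert each endpoint to a unit vector on the sphere (x = cos φ cos λ, y = cos φ sin λ, z = sin φ).
The central angle between the endpoints is δ = arccos(p₁·p₂) ≈ 1.592 rad (91.2°).
Interpolate at f = 3/6 with slerp weights a = sin((1−f)δ)/sin δ ≈ 0.715, b = sin(fδ)/sin δ ≈ 0.715.
p = a·p₁ + b·p₂ ≈ (-0.848, -0.140, -0.512); φ = arcsin(p_z) ≈ -30.77°, λ = atan2(p_y, p_x) ≈ -170.60°.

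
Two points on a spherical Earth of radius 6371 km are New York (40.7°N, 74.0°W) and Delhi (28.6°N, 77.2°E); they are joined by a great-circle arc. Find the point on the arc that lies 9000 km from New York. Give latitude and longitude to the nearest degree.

The haversine formula gives a central angle δ ≈ 1.845 rad (105.7°) between the endpoints. The total great-circle distance is δ·R ≈ 1.845 × 6371 ≈ 11757 km, so the target fraction is f = 9000/11757 ≈ 0.766.
Interpolate at f ≈ 0.766 with slerp weights a = sin((1−f)δ)/sin δ ≈ 0.436, b = sin(fδ)/sin δ ≈ 1.026.
p = a·p₁ + b·p₂ ≈ (0.291, 0.561, 0.775); φ = arcsin(p_z) ≈ 50.82°, λ = atan2(p_y, p_x) ≈ 62.61°.

≈ (51°N, 63°E)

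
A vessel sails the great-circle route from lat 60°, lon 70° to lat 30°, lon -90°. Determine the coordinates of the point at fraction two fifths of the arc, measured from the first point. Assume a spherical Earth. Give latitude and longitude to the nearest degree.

From cos δ = sin φ₁ sin φ₂ + cos φ₁ cos φ₂ cos Δλ, the central angle is δ ≈ 1.545 rad (88.5°).
Interpolate at f = 2/5 with slerp weights a = sin((1−f)δ)/sin δ ≈ 0.800, b = sin(fδ)/sin δ ≈ 0.579.
p = a·p₁ + b·p₂ ≈ (0.137, -0.126, 0.983); φ = arcsin(p_z) ≈ 79.28°, λ = atan2(p_y, p_x) ≈ -42.64°.

≈ lat 79°, lon -43°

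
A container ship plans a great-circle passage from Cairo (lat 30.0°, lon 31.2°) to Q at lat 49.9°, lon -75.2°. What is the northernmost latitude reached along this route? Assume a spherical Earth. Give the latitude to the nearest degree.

The great circle lies in the plane with unit normal n̂ = (p₁ × p₂)/|p₁ × p₂|.
Here n̂_z ≈ -0.549; the vertex latitude is φ_max = arccos|n̂_z| ≈ 56.7°.
Check via Clairaut: cos φ_max = |cos φ₁| · sin C = cos(30.0°)·sin(39.4°) ≈ 0.549, again giving ≈ 56.7°.

≈ 57°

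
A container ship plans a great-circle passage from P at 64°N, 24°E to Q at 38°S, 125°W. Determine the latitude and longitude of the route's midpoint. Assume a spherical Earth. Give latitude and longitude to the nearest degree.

Convert each endpoint to a unit vector on the sphere (x = cos φ cos λ, y = cos φ sin λ, z = sin φ).
The central angle between the endpoints is δ = arccos(p₁·p₂) ≈ 2.586 rad (148.2°).
Interpolate at f = 1/2 with slerp weights a = sin((1−f)δ)/sin δ ≈ 1.822, b = sin(fδ)/sin δ ≈ 1.822.
p = a·p₁ + b·p₂ ≈ (-0.094, -0.851, 0.516); φ = arcsin(p_z) ≈ 31.06°, λ = atan2(p_y, p_x) ≈ -96.29°.

≈ 31°N, 96°W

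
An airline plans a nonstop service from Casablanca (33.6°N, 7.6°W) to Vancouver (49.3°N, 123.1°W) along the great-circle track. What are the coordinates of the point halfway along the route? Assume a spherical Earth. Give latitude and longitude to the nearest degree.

From cos δ = sin φ₁ sin φ₂ + cos φ₁ cos φ₂ cos Δλ, the central angle is δ ≈ 1.384 rad (79.3°).
Interpolate at f = 1/2 with slerp weights a = sin((1−f)δ)/sin δ ≈ 0.649, b = sin(fδ)/sin δ ≈ 0.649.
p = a·p₁ + b·p₂ ≈ (0.305, -0.426, 0.852); φ = arcsin(p_z) ≈ 58.39°, λ = atan2(p_y, p_x) ≈ -54.43°.

≈ 58°N, 54°W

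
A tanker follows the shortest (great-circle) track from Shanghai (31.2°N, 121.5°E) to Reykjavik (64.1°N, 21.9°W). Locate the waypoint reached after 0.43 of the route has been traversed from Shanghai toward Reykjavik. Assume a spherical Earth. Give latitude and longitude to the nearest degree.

≈ 63°N, 102°E

Convert each endpoint to a unit vector on the sphere (x = cos φ cos λ, y = cos φ sin λ, z = sin φ).
The central angle between the endpoints is δ = arccos(p₁·p₂) ≈ 1.404 rad (80.4°).
Interpolate at f = 0.43 with slerp weights a = sin((1−f)δ)/sin δ ≈ 0.728, b = sin(fδ)/sin δ ≈ 0.576.
p = a·p₁ + b·p₂ ≈ (-0.092, 0.437, 0.895); φ = arcsin(p_z) ≈ 63.48°, λ = atan2(p_y, p_x) ≈ 101.88°.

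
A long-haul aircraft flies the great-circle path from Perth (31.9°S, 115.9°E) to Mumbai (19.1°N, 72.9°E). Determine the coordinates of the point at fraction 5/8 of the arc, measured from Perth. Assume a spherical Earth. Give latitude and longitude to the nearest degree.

Write both endpoints as unit vectors p₁, p₂ with components (cos φ cos λ, cos φ sin λ, sin φ).
The central angle between the endpoints is δ = arccos(p₁·p₂) ≈ 1.144 rad (65.6°).
Interpolate at f = 5/8 with slerp weights a = sin((1−f)δ)/sin δ ≈ 0.457, b = sin(fδ)/sin δ ≈ 0.720.
p = a·p₁ + b·p₂ ≈ (0.031, 1.000, -0.006); φ = arcsin(p_z) ≈ -0.33°, λ = atan2(p_y, p_x) ≈ 88.24°.

≈ 0°N, 88°E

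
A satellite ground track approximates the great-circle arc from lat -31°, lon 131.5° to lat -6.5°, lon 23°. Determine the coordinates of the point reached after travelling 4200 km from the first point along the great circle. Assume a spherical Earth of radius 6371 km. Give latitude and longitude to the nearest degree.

Convert each endpoint to a unit vector on the sphere (x = cos φ cos λ, y = cos φ sin λ, z = sin φ).
The central angle between the endpoints is δ = arccos(p₁·p₂) ≈ 1.784 rad (102.2°). The total great-circle distance is δ·R ≈ 1.784 × 6371 ≈ 11368 km, so the target fraction is f = 4200/11368 ≈ 0.369.
Interpolate at f ≈ 0.369 with slerp weights a = sin((1−f)δ)/sin δ ≈ 0.923, b = sin(fδ)/sin δ ≈ 0.627.
p = a·p₁ + b·p₂ ≈ (0.049, 0.836, -0.546); φ = arcsin(p_z) ≈ -33.13°, λ = atan2(p_y, p_x) ≈ 86.66°.

≈ lat -33°, lon 87°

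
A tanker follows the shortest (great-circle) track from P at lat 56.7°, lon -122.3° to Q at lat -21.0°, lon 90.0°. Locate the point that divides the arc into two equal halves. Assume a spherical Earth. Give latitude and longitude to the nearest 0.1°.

≈ lat 40.8°, lon 122.0°

Convert each endpoint to a unit vector on the sphere (x = cos φ cos λ, y = cos φ sin λ, z = sin φ).
The central angle between the endpoints is δ = arccos(p₁·p₂) ≈ 2.393 rad (137.1°).
Interpolate at f = 1/2 with slerp weights a = sin((1−f)δ)/sin δ ≈ 1.368, b = sin(fδ)/sin δ ≈ 1.368.
p = a·p₁ + b·p₂ ≈ (-0.401, 0.642, 0.653); φ = arcsin(p_z) ≈ 40.77°, λ = atan2(p_y, p_x) ≈ 122.00°.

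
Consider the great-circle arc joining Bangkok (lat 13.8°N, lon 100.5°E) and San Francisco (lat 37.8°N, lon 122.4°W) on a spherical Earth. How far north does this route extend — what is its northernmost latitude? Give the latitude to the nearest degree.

The great circle lies in the plane with unit normal n̂ = (p₁ × p₂)/|p₁ × p₂|.
Here n̂_z ≈ +0.574; the vertex latitude is φ_max = arccos|n̂_z| ≈ 54.9°.

≈ 55°N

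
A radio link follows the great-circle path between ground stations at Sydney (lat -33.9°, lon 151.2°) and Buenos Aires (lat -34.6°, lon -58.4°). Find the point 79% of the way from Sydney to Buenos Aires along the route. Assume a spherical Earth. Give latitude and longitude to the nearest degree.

≈ lat -54°, lon -74°

Convert each endpoint to a unit vector on the sphere (x = cos φ cos λ, y = cos φ sin λ, z = sin φ).
The central angle between the endpoints is δ = arccos(p₁·p₂) ≈ 1.852 rad (106.1°).
Interpolate at f = 0.79 with slerp weights a = sin((1−f)δ)/sin δ ≈ 0.395, b = sin(fδ)/sin δ ≈ 1.035.
p = a·p₁ + b·p₂ ≈ (0.159, -0.568, -0.808); φ = arcsin(p_z) ≈ -53.87°, λ = atan2(p_y, p_x) ≈ -74.33°.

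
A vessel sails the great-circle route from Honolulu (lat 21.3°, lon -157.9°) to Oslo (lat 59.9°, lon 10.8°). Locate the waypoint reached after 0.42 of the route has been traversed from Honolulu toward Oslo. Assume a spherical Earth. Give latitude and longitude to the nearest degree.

Convert each endpoint to a unit vector on the sphere (x = cos φ cos λ, y = cos φ sin λ, z = sin φ).
The central angle between the endpoints is δ = arccos(p₁·p₂) ≈ 1.715 rad (98.3°).
Interpolate at f = 0.42 with slerp weights a = sin((1−f)δ)/sin δ ≈ 0.847, b = sin(fδ)/sin δ ≈ 0.667.
p = a·p₁ + b·p₂ ≈ (-0.403, -0.234, 0.885); φ = arcsin(p_z) ≈ 62.20°, λ = atan2(p_y, p_x) ≈ -149.83°.

≈ lat 62°, lon -150°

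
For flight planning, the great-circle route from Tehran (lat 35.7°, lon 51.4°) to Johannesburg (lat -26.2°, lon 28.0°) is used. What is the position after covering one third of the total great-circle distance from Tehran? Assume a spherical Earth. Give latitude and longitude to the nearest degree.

≈ lat 15°, lon 43°

The haversine formula gives a central angle δ ≈ 1.147 rad (65.7°) between the endpoints.
Interpolate at f = 1/3 with slerp weights a = sin((1−f)δ)/sin δ ≈ 0.760, b = sin(fδ)/sin δ ≈ 0.409.
p = a·p₁ + b·p₂ ≈ (0.709, 0.654, 0.262); φ = arcsin(p_z) ≈ 15.22°, λ = atan2(p_y, p_x) ≈ 42.71°.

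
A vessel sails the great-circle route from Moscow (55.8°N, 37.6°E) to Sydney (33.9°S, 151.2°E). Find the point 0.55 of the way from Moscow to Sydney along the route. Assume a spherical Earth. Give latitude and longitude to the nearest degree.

Convert each endpoint to a unit vector on the sphere (x = cos φ cos λ, y = cos φ sin λ, z = sin φ).
The central angle between the endpoints is δ = arccos(p₁·p₂) ≈ 2.276 rad (130.4°).
Interpolate at f = 0.55 with slerp weights a = sin((1−f)δ)/sin δ ≈ 1.122, b = sin(fδ)/sin δ ≈ 1.247.
p = a·p₁ + b·p₂ ≈ (-0.407, 0.883, 0.232); φ = arcsin(p_z) ≈ 13.44°, λ = atan2(p_y, p_x) ≈ 114.76°.

≈ 13°N, 115°E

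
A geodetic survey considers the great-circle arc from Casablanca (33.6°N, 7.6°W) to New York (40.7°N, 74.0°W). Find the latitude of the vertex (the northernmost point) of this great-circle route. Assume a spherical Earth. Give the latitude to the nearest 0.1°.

The great circle lies in the plane with unit normal n̂ = (p₁ × p₂)/|p₁ × p₂|.
Here n̂_z ≈ -0.733; the vertex latitude is φ_max = arccos|n̂_z| ≈ 42.9°.

≈ 42.9°N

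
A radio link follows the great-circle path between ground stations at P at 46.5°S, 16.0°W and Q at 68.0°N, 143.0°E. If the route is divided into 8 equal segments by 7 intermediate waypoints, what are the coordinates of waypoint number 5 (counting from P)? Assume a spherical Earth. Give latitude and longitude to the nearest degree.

≈ 48°N, 13°E

Write both endpoints as unit vectors p₁, p₂ with components (cos φ cos λ, cos φ sin λ, sin φ).
The central angle between the endpoints is δ = arccos(p₁·p₂) ≈ 2.722 rad (156.0°).
Interpolate at f = 5/8 with slerp weights a = sin((1−f)δ)/sin δ ≈ 2.093, b = sin(fδ)/sin δ ≈ 2.434.
p = a·p₁ + b·p₂ ≈ (0.657, 0.152, 0.739); φ = arcsin(p_z) ≈ 47.63°, λ = atan2(p_y, p_x) ≈ 13.00°.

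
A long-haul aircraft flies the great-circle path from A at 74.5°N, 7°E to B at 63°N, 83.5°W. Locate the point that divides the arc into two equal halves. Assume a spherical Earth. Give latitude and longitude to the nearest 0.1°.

≈ 74.2°N, 52.9°W

Convert each endpoint to a unit vector on the sphere (x = cos φ cos λ, y = cos φ sin λ, z = sin φ).
The central angle between the endpoints is δ = arccos(p₁·p₂) ≈ 0.540 rad (31.0°).
Interpolate at f = 1/2 with slerp weights a = sin((1−f)δ)/sin δ ≈ 0.519, b = sin(fδ)/sin δ ≈ 0.519.
p = a·p₁ + b·p₂ ≈ (0.164, -0.217, 0.962); φ = arcsin(p_z) ≈ 74.20°, λ = atan2(p_y, p_x) ≈ -52.89°.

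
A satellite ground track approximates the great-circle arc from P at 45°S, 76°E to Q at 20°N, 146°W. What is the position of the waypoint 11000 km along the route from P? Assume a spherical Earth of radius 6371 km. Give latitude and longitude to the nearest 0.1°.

≈ 8.6°S, 172.1°W

Write both endpoints as unit vectors p₁, p₂ with components (cos φ cos λ, cos φ sin λ, sin φ).
The central angle between the endpoints is δ = arccos(p₁·p₂) ≈ 2.397 rad (137.4°). The total great-circle distance is δ·R ≈ 2.397 × 6371 ≈ 15274 km, so the target fraction is f = 11000/15274 ≈ 0.720.
Interpolate at f ≈ 0.720 with slerp weights a = sin((1−f)δ)/sin δ ≈ 0.918, b = sin(fδ)/sin δ ≈ 1.458.
p = a·p₁ + b·p₂ ≈ (-0.979, -0.137, -0.150); φ = arcsin(p_z) ≈ -8.63°, λ = atan2(p_y, p_x) ≈ -172.05°.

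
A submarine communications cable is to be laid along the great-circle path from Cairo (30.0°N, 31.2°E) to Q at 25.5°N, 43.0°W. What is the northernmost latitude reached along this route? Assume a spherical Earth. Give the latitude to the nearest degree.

The great circle lies in the plane with unit normal n̂ = (p₁ × p₂)/|p₁ × p₂|.
Here n̂_z ≈ -0.832; the vertex latitude is φ_max = arccos|n̂_z| ≈ 33.7°.
Check via Clairaut: cos φ_max = |cos φ₁| · sin C = cos(30.0°)·sin(73.9°) ≈ 0.832, again giving ≈ 33.7°.

≈ 34°N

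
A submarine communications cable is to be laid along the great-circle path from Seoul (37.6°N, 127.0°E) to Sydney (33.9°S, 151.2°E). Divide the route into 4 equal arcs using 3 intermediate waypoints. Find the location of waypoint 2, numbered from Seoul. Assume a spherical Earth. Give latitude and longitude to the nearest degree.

Write both endpoints as unit vectors p₁, p₂ with components (cos φ cos λ, cos φ sin λ, sin φ).
The central angle between the endpoints is δ = arccos(p₁·p₂) ≈ 1.308 rad (75.0°).
Interpolate at f = 2/4 with slerp weights a = sin((1−f)δ)/sin δ ≈ 0.630, b = sin(fδ)/sin δ ≈ 0.630.
p = a·p₁ + b·p₂ ≈ (-0.759, 0.651, 0.033); φ = arcsin(p_z) ≈ 1.89°, λ = atan2(p_y, p_x) ≈ 139.39°.

≈ 2°N, 139°E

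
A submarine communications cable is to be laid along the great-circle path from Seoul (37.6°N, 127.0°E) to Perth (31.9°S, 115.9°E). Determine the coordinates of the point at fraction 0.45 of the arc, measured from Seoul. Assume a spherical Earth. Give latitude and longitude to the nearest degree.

≈ (6°N, 122°E)

Convert each endpoint to a unit vector on the sphere (x = cos φ cos λ, y = cos φ sin λ, z = sin φ).
The central angle between the endpoints is δ = arccos(p₁·p₂) ≈ 1.226 rad (70.3°).
Interpolate at f = 0.45 with slerp weights a = sin((1−f)δ)/sin δ ≈ 0.663, b = sin(fδ)/sin δ ≈ 0.557.
p = a·p₁ + b·p₂ ≈ (-0.523, 0.845, 0.110); φ = arcsin(p_z) ≈ 6.34°, λ = atan2(p_y, p_x) ≈ 121.74°.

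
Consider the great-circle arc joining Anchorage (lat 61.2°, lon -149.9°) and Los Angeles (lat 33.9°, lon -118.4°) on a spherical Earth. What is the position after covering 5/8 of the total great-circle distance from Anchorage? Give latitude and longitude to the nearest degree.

≈ lat 45°, lon -126°

The haversine formula gives a central angle δ ≈ 0.592 rad (33.9°) between the endpoints.
Interpolate at f = 5/8 with slerp weights a = sin((1−f)δ)/sin δ ≈ 0.395, b = sin(fδ)/sin δ ≈ 0.648.
p = a·p₁ + b·p₂ ≈ (-0.420, -0.568, 0.707); φ = arcsin(p_z) ≈ 45.01°, λ = atan2(p_y, p_x) ≈ -126.48°.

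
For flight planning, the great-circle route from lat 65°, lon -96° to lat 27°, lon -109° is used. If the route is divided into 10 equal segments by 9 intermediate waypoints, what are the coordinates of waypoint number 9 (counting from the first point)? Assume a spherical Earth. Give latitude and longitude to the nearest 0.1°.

≈ lat 30.8°, lon -108.3°

Write both endpoints as unit vectors p₁, p₂ with components (cos φ cos λ, cos φ sin λ, sin φ).
The central angle between the endpoints is δ = arccos(p₁·p₂) ≈ 0.679 rad (38.9°).
Interpolate at f = 9/10 with slerp weights a = sin((1−f)δ)/sin δ ≈ 0.108, b = sin(fδ)/sin δ ≈ 0.914.
p = a·p₁ + b·p₂ ≈ (-0.270, -0.815, 0.513); φ = arcsin(p_z) ≈ 30.84°, λ = atan2(p_y, p_x) ≈ -108.31°.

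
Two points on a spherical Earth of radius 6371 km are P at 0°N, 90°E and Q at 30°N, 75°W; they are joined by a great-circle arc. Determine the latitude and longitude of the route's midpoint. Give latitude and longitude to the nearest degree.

The haversine formula gives a central angle δ ≈ 2.562 rad (146.8°) between the endpoints.
Interpolate at f = 1/2 with slerp weights a = sin((1−f)δ)/sin δ ≈ 1.749, b = sin(fδ)/sin δ ≈ 1.749.
p = a·p₁ + b·p₂ ≈ (0.392, 0.286, 0.874); φ = arcsin(p_z) ≈ 60.98°, λ = atan2(p_y, p_x) ≈ 36.11°.

≈ 61°N, 36°E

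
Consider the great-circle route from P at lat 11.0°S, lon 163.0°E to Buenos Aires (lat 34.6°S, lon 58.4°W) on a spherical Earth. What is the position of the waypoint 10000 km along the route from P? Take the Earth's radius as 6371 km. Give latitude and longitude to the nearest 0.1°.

≈ lat 49.9°S, lon 93.8°W

The haversine formula gives a central angle δ ≈ 2.092 rad (119.9°) between the endpoints. The total great-circle distance is δ·R ≈ 2.092 × 6371 ≈ 13327 km, so the target fraction is f = 10000/13327 ≈ 0.750.
Interpolate at f ≈ 0.750 with slerp weights a = sin((1−f)δ)/sin δ ≈ 0.575, b = sin(fδ)/sin δ ≈ 1.153.
p = a·p₁ + b·p₂ ≈ (-0.043, -0.643, -0.764); φ = arcsin(p_z) ≈ -49.86°, λ = atan2(p_y, p_x) ≈ -93.78°.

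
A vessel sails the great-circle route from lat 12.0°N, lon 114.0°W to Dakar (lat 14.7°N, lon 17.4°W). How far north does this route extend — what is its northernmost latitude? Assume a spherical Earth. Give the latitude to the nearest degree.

The great circle lies in the plane with unit normal n̂ = (p₁ × p₂)/|p₁ × p₂|.
Here n̂_z ≈ +0.941; the vertex latitude is φ_max = arccos|n̂_z| ≈ 19.7°.
Check via Clairaut: cos φ_max = |cos φ₁| · sin C = cos(12.0°)·sin(74.2°) ≈ 0.941, again giving ≈ 19.7°.

≈ 20°N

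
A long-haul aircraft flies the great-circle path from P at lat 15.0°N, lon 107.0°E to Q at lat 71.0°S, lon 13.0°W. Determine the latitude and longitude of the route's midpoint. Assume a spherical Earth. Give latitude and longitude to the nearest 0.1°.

≈ lat 38.9°S, lon 87.7°E

From cos δ = sin φ₁ sin φ₂ + cos φ₁ cos φ₂ cos Δλ, the central angle is δ ≈ 1.984 rad (113.7°).
Interpolate at f = 1/2 with slerp weights a = sin((1−f)δ)/sin δ ≈ 0.914, b = sin(fδ)/sin δ ≈ 0.914.
p = a·p₁ + b·p₂ ≈ (0.032, 0.778, -0.628); φ = arcsin(p_z) ≈ -38.89°, λ = atan2(p_y, p_x) ≈ 87.66°.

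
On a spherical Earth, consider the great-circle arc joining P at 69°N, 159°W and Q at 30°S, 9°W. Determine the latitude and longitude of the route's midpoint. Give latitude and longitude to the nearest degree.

≈ 37°N, 27°W

Convert each endpoint to a unit vector on the sphere (x = cos φ cos λ, y = cos φ sin λ, z = sin φ).
The central angle between the endpoints is δ = arccos(p₁·p₂) ≈ 2.397 rad (137.4°).
Interpolate at f = 1/2 with slerp weights a = sin((1−f)δ)/sin δ ≈ 1.375, b = sin(fδ)/sin δ ≈ 1.375.
p = a·p₁ + b·p₂ ≈ (0.716, -0.363, 0.596); φ = arcsin(p_z) ≈ 36.60°, λ = atan2(p_y, p_x) ≈ -26.87°.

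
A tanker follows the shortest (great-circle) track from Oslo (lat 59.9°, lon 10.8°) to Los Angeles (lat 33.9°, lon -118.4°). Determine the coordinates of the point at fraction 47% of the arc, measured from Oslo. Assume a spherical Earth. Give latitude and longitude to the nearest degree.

≈ lat 67°, lon -76°

Convert each endpoint to a unit vector on the sphere (x = cos φ cos λ, y = cos φ sin λ, z = sin φ).
The central angle between the endpoints is δ = arccos(p₁·p₂) ≈ 1.350 rad (77.3°).
Interpolate at f = 0.47 with slerp weights a = sin((1−f)δ)/sin δ ≈ 0.672, b = sin(fδ)/sin δ ≈ 0.607.
p = a·p₁ + b·p₂ ≈ (0.091, -0.380, 0.920); φ = arcsin(p_z) ≈ 66.98°, λ = atan2(p_y, p_x) ≈ -76.49°.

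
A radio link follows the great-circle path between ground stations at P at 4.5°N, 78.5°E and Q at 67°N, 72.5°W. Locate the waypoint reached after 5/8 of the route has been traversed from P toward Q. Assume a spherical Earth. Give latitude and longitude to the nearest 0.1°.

≈ 67.6°N, 50.3°E

Write both endpoints as unit vectors p₁, p₂ with components (cos φ cos λ, cos φ sin λ, sin φ).
The central angle between the endpoints is δ = arccos(p₁·p₂) ≈ 1.843 rad (105.6°).
Interpolate at f = 5/8 with slerp weights a = sin((1−f)δ)/sin δ ≈ 0.662, b = sin(fδ)/sin δ ≈ 0.948.
p = a·p₁ + b·p₂ ≈ (0.243, 0.293, 0.925); φ = arcsin(p_z) ≈ 67.63°, λ = atan2(p_y, p_x) ≈ 50.33°.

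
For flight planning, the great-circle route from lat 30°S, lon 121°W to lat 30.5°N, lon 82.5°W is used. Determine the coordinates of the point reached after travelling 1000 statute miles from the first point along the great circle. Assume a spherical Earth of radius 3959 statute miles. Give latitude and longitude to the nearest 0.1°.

Convert each endpoint to a unit vector on the sphere (x = cos φ cos λ, y = cos φ sin λ, z = sin φ).
The central angle between the endpoints is δ = arccos(p₁·p₂) ≈ 1.234 rad (70.7°). The total great-circle distance is δ·R ≈ 1.234 × 3959 ≈ 4886 mi, so the target fraction is f = 1000/4886 ≈ 0.205.
Interpolate at f ≈ 0.205 with slerp weights a = sin((1−f)δ)/sin δ ≈ 0.881, b = sin(fδ)/sin δ ≈ 0.265.
p = a·p₁ + b·p₂ ≈ (-0.363, -0.880, -0.306); φ = arcsin(p_z) ≈ -17.82°, λ = atan2(p_y, p_x) ≈ -112.42°.

≈ lat 17.8°S, lon 112.4°W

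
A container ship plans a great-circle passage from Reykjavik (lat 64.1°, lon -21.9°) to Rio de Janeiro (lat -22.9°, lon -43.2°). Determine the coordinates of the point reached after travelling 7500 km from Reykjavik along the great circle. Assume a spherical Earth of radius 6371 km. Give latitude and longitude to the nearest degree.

≈ lat -2°, lon -40°

Write both endpoints as unit vectors p₁, p₂ with components (cos φ cos λ, cos φ sin λ, sin φ).
The central angle between the endpoints is δ = arccos(p₁·p₂) ≈ 1.546 rad (88.6°). The total great-circle distance is δ·R ≈ 1.546 × 6371 ≈ 9849 km, so the target fraction is f = 7500/9849 ≈ 0.761.
Interpolate at f ≈ 0.761 with slerp weights a = sin((1−f)δ)/sin δ ≈ 0.361, b = sin(fδ)/sin δ ≈ 0.924.
p = a·p₁ + b·p₂ ≈ (0.766, -0.641, -0.035); φ = arcsin(p_z) ≈ -2.01°, λ = atan2(p_y, p_x) ≈ -39.92°.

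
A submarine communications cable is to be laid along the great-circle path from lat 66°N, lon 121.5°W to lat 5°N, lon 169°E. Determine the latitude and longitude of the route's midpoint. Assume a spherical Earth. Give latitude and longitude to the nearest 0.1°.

Convert each endpoint to a unit vector on the sphere (x = cos φ cos λ, y = cos φ sin λ, z = sin φ).
The central angle between the endpoints is δ = arccos(p₁·p₂) ≈ 1.347 rad (77.2°).
Interpolate at f = 1/2 with slerp weights a = sin((1−f)δ)/sin δ ≈ 0.640, b = sin(fδ)/sin δ ≈ 0.640.
p = a·p₁ + b·p₂ ≈ (-0.762, -0.100, 0.640); φ = arcsin(p_z) ≈ 39.81°, λ = atan2(p_y, p_x) ≈ -172.50°.

≈ lat 39.8°N, lon 172.5°W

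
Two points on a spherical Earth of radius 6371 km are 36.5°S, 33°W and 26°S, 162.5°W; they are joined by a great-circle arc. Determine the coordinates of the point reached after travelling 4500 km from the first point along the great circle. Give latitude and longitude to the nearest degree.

The haversine formula gives a central angle δ ≈ 1.771 rad (101.5°) between the endpoints. The total great-circle distance is δ·R ≈ 1.771 × 6371 ≈ 11283 km, so the target fraction is f = 4500/11283 ≈ 0.399.
Interpolate at f ≈ 0.399 with slerp weights a = sin((1−f)δ)/sin δ ≈ 0.892, b = sin(fδ)/sin δ ≈ 0.662.
p = a·p₁ + b·p₂ ≈ (0.034, -0.570, -0.821); φ = arcsin(p_z) ≈ -55.20°, λ = atan2(p_y, p_x) ≈ -86.59°.

≈ 55°S, 87°W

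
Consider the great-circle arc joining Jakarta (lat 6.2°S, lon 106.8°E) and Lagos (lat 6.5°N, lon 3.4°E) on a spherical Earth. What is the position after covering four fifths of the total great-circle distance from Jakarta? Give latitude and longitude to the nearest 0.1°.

Convert each endpoint to a unit vector on the sphere (x = cos φ cos λ, y = cos φ sin λ, z = sin φ).
The central angle between the endpoints is δ = arccos(p₁·p₂) ≈ 1.814 rad (104.0°).
Interpolate at f = 4/5 with slerp weights a = sin((1−f)δ)/sin δ ≈ 0.366, b = sin(fδ)/sin δ ≈ 1.023.
p = a·p₁ + b·p₂ ≈ (0.910, 0.408, 0.076); φ = arcsin(p_z) ≈ 4.38°, λ = atan2(p_y, p_x) ≈ 24.18°.

≈ lat 4.4°N, lon 24.2°E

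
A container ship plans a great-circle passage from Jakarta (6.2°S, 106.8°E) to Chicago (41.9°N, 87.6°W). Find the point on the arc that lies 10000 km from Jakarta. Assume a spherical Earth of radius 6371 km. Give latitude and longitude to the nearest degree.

From cos δ = sin φ₁ sin φ₂ + cos φ₁ cos φ₂ cos Δλ, the central angle is δ ≈ 2.480 rad (142.1°). The total great-circle distance is δ·R ≈ 2.480 × 6371 ≈ 15798 km, so the target fraction is f = 10000/15798 ≈ 0.633.
Interpolate at f ≈ 0.633 with slerp weights a = sin((1−f)δ)/sin δ ≈ 1.285, b = sin(fδ)/sin δ ≈ 1.627.
p = a·p₁ + b·p₂ ≈ (-0.318, 0.013, 0.948); φ = arcsin(p_z) ≈ 71.42°, λ = atan2(p_y, p_x) ≈ 177.72°.

≈ 71°N, 178°E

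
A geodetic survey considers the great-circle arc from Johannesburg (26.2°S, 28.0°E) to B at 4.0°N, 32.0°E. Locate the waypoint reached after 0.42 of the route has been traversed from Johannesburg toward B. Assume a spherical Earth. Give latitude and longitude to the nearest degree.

≈ 14°S, 30°E

Convert each endpoint to a unit vector on the sphere (x = cos φ cos λ, y = cos φ sin λ, z = sin φ).
The central angle between the endpoints is δ = arccos(p₁·p₂) ≈ 0.531 rad (30.4°).
Interpolate at f = 0.42 with slerp weights a = sin((1−f)δ)/sin δ ≈ 0.599, b = sin(fδ)/sin δ ≈ 0.437.
p = a·p₁ + b·p₂ ≈ (0.844, 0.483, -0.234); φ = arcsin(p_z) ≈ -13.52°, λ = atan2(p_y, p_x) ≈ 29.79°.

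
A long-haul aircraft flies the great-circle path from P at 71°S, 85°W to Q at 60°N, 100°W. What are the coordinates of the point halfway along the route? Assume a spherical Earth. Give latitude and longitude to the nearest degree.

Write both endpoints as unit vectors p₁, p₂ with components (cos φ cos λ, cos φ sin λ, sin φ).
The central angle between the endpoints is δ = arccos(p₁·p₂) ≈ 2.294 rad (131.4°).
Interpolate at f = 1/2 with slerp weights a = sin((1−f)δ)/sin δ ≈ 1.216, b = sin(fδ)/sin δ ≈ 1.216.
p = a·p₁ + b·p₂ ≈ (-0.071, -0.993, -0.097); φ = arcsin(p_z) ≈ -5.55°, λ = atan2(p_y, p_x) ≈ -94.09°.

≈ 6°S, 94°W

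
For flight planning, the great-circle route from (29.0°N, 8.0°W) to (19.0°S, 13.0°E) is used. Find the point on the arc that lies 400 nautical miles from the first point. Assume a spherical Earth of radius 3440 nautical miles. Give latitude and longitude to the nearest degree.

≈ (23°N, 5°W)

Write both endpoints as unit vectors p₁, p₂ with components (cos φ cos λ, cos φ sin λ, sin φ).
The central angle between the endpoints is δ = arccos(p₁·p₂) ≈ 0.909 rad (52.1°). The total great-circle distance is δ·R ≈ 0.909 × 3440 ≈ 3128 nmi, so the target fraction is f = 400/3128 ≈ 0.128.
Interpolate at f ≈ 0.128 with slerp weights a = sin((1−f)δ)/sin δ ≈ 0.903, b = sin(fδ)/sin δ ≈ 0.147.
p = a·p₁ + b·p₂ ≈ (0.917, -0.079, 0.390); φ = arcsin(p_z) ≈ 22.95°, λ = atan2(p_y, p_x) ≈ -4.90°.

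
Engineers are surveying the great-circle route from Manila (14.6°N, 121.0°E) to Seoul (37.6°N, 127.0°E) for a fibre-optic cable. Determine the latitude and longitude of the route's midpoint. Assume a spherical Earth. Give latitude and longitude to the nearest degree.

The haversine formula gives a central angle δ ≈ 0.412 rad (23.6°) between the endpoints.
Interpolate at f = 1/2 with slerp weights a = sin((1−f)δ)/sin δ ≈ 0.511, b = sin(fδ)/sin δ ≈ 0.511.
p = a·p₁ + b·p₂ ≈ (-0.498, 0.747, 0.440); φ = arcsin(p_z) ≈ 26.13°, λ = atan2(p_y, p_x) ≈ 123.70°.

≈ 26°N, 124°E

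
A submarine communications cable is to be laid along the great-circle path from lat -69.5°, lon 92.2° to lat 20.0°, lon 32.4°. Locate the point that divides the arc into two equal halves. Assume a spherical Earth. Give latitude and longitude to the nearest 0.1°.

≈ lat -27.2°, lon 47.6°

Convert each endpoint to a unit vector on the sphere (x = cos φ cos λ, y = cos φ sin λ, z = sin φ).
The central angle between the endpoints is δ = arccos(p₁·p₂) ≈ 1.726 rad (98.9°).
Interpolate at f = 1/2 with slerp weights a = sin((1−f)δ)/sin δ ≈ 0.769, b = sin(fδ)/sin δ ≈ 0.769.
p = a·p₁ + b·p₂ ≈ (0.600, 0.656, -0.457); φ = arcsin(p_z) ≈ -27.22°, λ = atan2(p_y, p_x) ≈ 47.58°.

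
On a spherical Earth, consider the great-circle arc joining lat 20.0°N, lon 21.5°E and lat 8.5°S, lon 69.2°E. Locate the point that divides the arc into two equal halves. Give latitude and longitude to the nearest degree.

≈ lat 6°N, lon 46°E

Convert each endpoint to a unit vector on the sphere (x = cos φ cos λ, y = cos φ sin λ, z = sin φ).
The central angle between the endpoints is δ = arccos(p₁·p₂) ≈ 0.958 rad (54.9°).
Interpolate at f = 1/2 with slerp weights a = sin((1−f)δ)/sin δ ≈ 0.563, b = sin(fδ)/sin δ ≈ 0.563.
p = a·p₁ + b·p₂ ≈ (0.691, 0.715, 0.109); φ = arcsin(p_z) ≈ 6.28°, λ = atan2(p_y, p_x) ≈ 46.00°.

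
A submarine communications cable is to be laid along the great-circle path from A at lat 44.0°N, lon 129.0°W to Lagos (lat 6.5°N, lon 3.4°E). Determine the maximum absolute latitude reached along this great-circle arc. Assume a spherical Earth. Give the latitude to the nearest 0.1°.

The great circle lies in the plane with unit normal n̂ = (p₁ × p₂)/|p₁ × p₂|.
Here n̂_z ≈ +0.577; the vertex latitude is φ_max = arccos|n̂_z| ≈ 54.8°.
Check via Clairaut: cos φ_max = |cos φ₁| · sin C = cos(44.0°)·sin(53.3°) ≈ 0.577, again giving ≈ 54.8°.

≈ 54.8°N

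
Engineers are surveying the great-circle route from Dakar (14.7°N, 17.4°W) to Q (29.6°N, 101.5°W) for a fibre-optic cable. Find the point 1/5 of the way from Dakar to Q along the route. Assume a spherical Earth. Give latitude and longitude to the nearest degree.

≈ (21°N, 32°W)

The haversine formula gives a central angle δ ≈ 1.357 rad (77.8°) between the endpoints.
Interpolate at f = 1/5 with slerp weights a = sin((1−f)δ)/sin δ ≈ 0.905, b = sin(fδ)/sin δ ≈ 0.274.
p = a·p₁ + b·p₂ ≈ (0.788, -0.496, 0.365); φ = arcsin(p_z) ≈ 21.42°, λ = atan2(p_y, p_x) ≈ -32.17°.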